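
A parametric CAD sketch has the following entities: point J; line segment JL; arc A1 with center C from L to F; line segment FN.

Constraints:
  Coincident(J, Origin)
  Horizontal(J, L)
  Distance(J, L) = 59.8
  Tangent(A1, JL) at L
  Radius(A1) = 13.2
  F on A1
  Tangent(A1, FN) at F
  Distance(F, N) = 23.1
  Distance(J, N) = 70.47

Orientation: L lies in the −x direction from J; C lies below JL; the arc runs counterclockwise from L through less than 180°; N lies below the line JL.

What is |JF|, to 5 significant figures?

73.730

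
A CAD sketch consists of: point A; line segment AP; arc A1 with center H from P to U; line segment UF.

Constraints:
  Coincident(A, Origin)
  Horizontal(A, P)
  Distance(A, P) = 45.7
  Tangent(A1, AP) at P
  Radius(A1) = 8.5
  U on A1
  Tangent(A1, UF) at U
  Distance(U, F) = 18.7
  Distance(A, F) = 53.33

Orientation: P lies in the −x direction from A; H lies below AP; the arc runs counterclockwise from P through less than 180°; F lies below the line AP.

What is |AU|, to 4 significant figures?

54.68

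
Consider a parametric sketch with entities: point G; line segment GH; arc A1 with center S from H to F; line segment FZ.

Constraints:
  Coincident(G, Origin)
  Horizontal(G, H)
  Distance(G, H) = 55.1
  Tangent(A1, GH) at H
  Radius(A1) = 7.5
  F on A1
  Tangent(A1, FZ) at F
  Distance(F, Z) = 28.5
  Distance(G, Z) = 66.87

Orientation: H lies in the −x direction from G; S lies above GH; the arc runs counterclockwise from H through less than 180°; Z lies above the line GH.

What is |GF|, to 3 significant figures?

48.8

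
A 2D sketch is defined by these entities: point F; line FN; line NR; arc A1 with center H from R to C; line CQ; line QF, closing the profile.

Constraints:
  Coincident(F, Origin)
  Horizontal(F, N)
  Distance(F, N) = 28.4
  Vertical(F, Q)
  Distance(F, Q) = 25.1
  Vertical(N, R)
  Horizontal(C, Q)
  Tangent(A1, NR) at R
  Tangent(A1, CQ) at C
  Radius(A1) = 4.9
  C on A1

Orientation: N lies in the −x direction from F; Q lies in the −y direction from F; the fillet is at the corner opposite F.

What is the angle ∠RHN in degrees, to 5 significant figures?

76.365°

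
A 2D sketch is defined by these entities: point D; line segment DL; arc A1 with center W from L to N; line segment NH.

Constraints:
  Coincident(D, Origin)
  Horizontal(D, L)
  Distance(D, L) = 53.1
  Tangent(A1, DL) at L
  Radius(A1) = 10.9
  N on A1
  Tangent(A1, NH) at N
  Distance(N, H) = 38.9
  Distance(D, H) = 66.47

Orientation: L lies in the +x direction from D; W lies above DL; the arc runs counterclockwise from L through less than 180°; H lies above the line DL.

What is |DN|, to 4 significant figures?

64.68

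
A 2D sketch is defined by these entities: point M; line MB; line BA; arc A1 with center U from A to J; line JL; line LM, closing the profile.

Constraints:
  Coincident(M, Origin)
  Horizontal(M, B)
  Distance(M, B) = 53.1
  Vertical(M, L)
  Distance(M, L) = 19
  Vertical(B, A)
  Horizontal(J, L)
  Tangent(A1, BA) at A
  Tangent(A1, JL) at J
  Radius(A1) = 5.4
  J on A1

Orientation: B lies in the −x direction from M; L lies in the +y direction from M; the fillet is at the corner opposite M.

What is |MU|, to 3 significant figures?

49.6

M is at the origin; M and B share the same y with |MB| = 53.1 and B on the −x side, so B = (-53.1, 0.00). M and L share the same x with |ML| = 19.0 and L on the +y side, so L = (0.00, 19.0). The virtual corner opposite M is at (-53.1, 19.0). Since A1 is tangent to BA there, UA ⟂ BA and A1 meets JL tangentially, so UJ is at right angles to JL, with radius 5.4, so the center U sits 5.4 in from both sides at U = (-47.7, 13.6). Then |MU| = |U − M| = 49.6.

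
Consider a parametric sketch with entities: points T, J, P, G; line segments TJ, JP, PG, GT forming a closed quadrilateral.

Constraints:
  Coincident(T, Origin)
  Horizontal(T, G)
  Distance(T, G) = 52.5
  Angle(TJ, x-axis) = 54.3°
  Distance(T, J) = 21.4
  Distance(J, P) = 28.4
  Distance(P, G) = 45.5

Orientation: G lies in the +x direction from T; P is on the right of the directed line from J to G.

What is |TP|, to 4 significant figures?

13.53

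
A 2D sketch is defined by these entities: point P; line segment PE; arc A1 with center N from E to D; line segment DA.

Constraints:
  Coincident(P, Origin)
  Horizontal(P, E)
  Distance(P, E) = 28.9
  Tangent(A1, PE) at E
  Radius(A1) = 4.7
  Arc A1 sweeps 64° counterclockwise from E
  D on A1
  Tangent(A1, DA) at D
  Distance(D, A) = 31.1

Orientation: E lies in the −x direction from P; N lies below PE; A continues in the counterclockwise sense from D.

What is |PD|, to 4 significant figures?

33.23

P is at the origin; PE is horizontal with |PE| = 28.9 and E on the −x side, so E = (-28.90, 0.000). Since A1 is tangent to PE there, NE ⟂ PE, so N = E + (0, -4.7) = (-28.90, -4.700). On A1, E sits at bearing 90° from N; a 64° counterclockwise sweep puts D at bearing 154°, so D = N + 4.7·(cos 154°, sin 154°) = (-33.12, -2.640). Then |PD| = |D − P| = 33.23.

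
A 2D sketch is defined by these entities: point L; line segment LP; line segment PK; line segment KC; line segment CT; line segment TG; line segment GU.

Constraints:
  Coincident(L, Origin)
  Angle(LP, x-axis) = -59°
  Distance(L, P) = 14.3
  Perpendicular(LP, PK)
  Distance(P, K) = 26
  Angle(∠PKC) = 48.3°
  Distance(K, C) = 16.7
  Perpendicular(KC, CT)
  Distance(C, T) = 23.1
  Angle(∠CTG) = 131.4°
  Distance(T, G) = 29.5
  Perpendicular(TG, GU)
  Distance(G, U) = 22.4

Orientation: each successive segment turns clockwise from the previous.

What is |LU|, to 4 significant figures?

50.77

∠CTG = 131.4° gives TG at -59.30° from the x-axis; with |TG| = 29.5, G = (25.94, -38.89). The perpendicularity gives GU at right angles to TG, so GU runs at -149.3°; with |GU| = 22.4, U = (6.678, -50.33). Then |LU| = |U − L| = 50.77.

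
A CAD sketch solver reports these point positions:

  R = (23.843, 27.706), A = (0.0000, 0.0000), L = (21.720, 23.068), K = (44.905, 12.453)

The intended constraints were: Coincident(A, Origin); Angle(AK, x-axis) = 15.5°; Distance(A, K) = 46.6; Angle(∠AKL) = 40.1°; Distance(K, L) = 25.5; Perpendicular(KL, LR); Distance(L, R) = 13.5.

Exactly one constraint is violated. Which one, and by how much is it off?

Distance(L, R) = 13.5 — off by 8.40.

A = (0.00, 0.00) ✓; AK at 15.50° ✓; |AK| = 46.60 ✓; ∠AKL = 40.10° ✓; |KL| = 25.50 ✓; ∠(KL, LR) = 90.00° ✓; |LR| = 5.101 ✗.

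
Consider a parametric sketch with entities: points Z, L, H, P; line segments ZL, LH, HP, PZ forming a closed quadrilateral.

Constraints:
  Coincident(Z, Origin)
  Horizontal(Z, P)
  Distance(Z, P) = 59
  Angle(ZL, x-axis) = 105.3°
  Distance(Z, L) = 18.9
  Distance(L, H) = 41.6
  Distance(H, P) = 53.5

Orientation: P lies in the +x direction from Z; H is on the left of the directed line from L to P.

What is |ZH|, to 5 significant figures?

51.804

Checks: Z.y = 0.00, P.y = 0.00 ✓; |LH| = 41.60 ✓; |HP| = 53.50 ✓.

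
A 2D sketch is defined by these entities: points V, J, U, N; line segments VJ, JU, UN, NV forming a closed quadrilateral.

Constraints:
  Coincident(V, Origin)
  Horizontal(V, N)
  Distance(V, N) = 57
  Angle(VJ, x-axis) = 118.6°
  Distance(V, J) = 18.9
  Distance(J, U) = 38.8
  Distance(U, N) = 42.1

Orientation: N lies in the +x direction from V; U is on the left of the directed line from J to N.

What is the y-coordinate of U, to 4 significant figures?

29.93

V is at the origin; VN is horizontal with |VN| = 57.0 and N in +x, so N = (57.0, 0). VJ runs at 118.6° with |VJ| = 18.9, so J = (-9.047, 16.59). U is determined by |JU| = 38.8 and |UN| = 42.1 together: it lies at the intersection of circle(J, 38.8) and circle(N, 42.1). With |JN| = 68.10, the foot of the radical line on JN is 32.09 from J and the perpendicular offset is √(38.8² − 32.09²) = 21.81. Taking the left-of-JN solution: U = (27.39, 29.93).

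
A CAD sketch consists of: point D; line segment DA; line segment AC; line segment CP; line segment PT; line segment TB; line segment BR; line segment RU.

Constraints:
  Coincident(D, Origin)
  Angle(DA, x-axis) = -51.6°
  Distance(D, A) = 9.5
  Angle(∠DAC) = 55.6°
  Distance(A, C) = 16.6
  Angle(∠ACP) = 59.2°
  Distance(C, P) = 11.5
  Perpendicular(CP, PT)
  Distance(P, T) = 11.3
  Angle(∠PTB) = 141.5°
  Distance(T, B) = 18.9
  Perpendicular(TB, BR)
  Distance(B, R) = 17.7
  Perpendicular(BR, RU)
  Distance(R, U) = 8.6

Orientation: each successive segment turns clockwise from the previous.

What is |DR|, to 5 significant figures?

28.227

∠PTB = 141.5° gives TB at -65.300° from the x-axis; with |TB| = 18.9, B = (12.510, -20.604). The perpendicularity gives BR at right angles to TB, so BR runs at -155.30°; with |BR| = 17.7, R = (-3.5703, -28.000). Then |DR| = |R − D| = 28.227.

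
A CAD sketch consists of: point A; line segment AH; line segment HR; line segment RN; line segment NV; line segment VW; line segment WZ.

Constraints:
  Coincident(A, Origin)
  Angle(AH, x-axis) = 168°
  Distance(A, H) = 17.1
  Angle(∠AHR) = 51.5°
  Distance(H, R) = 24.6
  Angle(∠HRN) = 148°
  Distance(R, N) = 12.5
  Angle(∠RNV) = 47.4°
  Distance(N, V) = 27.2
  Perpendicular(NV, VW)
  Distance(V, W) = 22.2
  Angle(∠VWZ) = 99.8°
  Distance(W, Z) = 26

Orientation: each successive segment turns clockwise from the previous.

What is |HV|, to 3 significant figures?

16.5

∠HRN = 148.0° gives RN at 7.50° from the x-axis; with |RN| = 12.5, N = (14.6, 20.8). ∠RNV = 47.4° gives NV at -125° from the x-axis; with |NV| = 27.2, V = (-0.991, -1.42). Then |HV| = |V − H| = 16.5.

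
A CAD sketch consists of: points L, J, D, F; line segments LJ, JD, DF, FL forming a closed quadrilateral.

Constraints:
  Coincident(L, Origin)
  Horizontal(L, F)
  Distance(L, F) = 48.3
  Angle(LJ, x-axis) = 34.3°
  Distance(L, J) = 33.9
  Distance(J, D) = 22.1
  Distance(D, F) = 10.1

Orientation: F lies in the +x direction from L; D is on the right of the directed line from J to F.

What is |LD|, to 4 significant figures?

38.22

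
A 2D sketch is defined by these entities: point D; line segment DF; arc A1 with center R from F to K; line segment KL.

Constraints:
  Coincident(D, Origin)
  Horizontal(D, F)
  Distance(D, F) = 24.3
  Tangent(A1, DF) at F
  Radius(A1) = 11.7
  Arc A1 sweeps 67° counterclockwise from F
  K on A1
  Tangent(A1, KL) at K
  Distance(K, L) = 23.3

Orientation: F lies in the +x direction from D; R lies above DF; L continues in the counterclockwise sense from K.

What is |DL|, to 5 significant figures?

52.611

On A1, F sits at bearing -90° from R; a 67° counterclockwise sweep puts K at bearing -23°, so K = R + 11.7·(cos -23°, sin -23°) = (35.070, 7.1284). A1 meets KL tangentially, so RK is at right angles to KL, so KL runs along (−sin -23°, cos -23°); with |KL| = 23.3, L = (44.174, 28.576). Then |DL| = |L − D| = 52.611.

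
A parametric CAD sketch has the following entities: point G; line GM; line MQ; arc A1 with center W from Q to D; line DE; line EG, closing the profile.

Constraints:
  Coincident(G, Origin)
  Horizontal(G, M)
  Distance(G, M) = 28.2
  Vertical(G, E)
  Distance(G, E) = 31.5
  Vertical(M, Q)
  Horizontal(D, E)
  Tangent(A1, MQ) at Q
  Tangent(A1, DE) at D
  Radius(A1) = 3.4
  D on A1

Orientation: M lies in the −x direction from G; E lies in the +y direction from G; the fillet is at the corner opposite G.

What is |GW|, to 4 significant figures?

37.48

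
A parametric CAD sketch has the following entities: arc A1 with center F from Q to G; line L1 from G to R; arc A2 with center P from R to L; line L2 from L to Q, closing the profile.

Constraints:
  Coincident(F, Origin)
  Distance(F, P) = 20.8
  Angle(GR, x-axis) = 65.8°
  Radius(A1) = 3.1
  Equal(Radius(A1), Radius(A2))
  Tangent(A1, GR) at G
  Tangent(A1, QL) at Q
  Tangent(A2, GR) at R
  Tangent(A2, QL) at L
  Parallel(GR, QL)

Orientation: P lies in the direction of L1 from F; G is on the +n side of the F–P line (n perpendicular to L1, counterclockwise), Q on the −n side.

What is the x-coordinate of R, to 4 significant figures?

5.699

Tangency of A1 to both parallel lines with radius 3.1 puts G and Q at F ± 3.1·n: G = (-2.828, 1.271), Q = (2.828, -1.271). Equal radii place R and L the same way about P: R = P + 3.1·n = (5.699, 20.24), L = P − 3.1·n = (11.35, 17.70). So R.x = 5.699.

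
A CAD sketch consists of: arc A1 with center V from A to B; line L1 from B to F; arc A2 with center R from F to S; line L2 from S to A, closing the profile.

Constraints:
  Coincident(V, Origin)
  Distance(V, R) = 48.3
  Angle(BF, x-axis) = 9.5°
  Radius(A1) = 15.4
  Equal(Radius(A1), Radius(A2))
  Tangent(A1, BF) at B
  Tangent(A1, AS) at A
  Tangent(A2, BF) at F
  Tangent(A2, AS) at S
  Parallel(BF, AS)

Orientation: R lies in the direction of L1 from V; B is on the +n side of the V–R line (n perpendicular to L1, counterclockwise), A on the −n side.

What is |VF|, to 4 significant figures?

50.70

Tangency of A1 to both parallel lines with radius 15.4 puts B and A at V ± 15.4·n: B = (-2.542, 15.19), A = (2.542, -15.19). Equal radii place F and S the same way about R: F = R + 15.4·n = (45.10, 23.16), S = R − 15.4·n = (50.18, -7.217). Then |VF| = |F − V| = 50.70.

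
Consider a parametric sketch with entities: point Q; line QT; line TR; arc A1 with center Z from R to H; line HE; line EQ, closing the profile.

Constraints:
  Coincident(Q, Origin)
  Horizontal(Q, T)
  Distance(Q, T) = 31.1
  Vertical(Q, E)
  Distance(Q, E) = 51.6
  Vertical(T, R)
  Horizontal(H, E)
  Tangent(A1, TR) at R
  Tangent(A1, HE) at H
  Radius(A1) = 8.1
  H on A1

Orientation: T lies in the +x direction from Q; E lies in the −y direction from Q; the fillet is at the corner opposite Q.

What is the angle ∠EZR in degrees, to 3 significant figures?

161°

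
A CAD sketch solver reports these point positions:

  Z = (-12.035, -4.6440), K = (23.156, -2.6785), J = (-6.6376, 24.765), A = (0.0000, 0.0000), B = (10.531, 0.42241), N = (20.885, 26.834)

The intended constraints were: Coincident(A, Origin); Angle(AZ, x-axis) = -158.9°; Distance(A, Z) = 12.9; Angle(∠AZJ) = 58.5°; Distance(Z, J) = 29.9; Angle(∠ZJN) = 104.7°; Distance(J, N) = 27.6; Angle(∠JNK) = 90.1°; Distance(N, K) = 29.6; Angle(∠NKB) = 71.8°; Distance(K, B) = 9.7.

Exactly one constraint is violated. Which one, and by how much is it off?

Distance(K, B) = 9.7 — off by 3.30.

A = (0.00, 0.00) ✓; AZ at -158.9° ✓; |AZ| = 12.90 ✓; ∠AZJ = 58.50° ✓; |ZJ| = 29.90 ✓; ∠ZJN = 104.7° ✓; |JN| = 27.60 ✓; ∠JNK = 90.10° ✓; |NK| = 29.60 ✓; ∠NKB = 71.80° ✓; |KB| = 13.00 ✗.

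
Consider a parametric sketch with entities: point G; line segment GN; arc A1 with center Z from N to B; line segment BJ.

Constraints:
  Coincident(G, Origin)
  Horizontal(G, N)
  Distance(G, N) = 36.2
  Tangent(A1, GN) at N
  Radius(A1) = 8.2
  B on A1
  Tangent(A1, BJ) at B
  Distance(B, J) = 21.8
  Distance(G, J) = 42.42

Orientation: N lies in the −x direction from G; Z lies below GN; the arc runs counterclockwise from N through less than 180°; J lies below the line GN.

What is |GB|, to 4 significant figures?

44.70

G is at the origin; G and N share the same y with |GN| = 36.2 and N on the −x side, so N = (-36.20, 0.000). A1 meets GN tangentially, so ZN is at right angles to GN, so Z = N + (0, -8.2) = (-36.20, -8.200). Since ZB ⟂ BJ (tangency), |ZJ| = √(8.2² + 21.8²) = 23.29 regardless of where B sits on A1. So J lies on both circle(G, 42.42) and circle(Z, 23.29); the below-GN intersection is J = (-29.48, -30.50). B is the foot of the tangent from J: B = (-42.72, -13.18).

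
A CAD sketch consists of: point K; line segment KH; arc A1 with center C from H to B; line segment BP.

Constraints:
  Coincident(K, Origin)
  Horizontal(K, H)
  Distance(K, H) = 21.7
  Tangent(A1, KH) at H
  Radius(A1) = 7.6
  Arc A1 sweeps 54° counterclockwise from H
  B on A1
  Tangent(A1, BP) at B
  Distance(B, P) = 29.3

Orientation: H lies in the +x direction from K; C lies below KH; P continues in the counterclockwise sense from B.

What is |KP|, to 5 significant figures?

26.889

K is at the origin; KH is horizontal with |KH| = 21.7 and H on the +x side, so H = (21.700, 0.0000). The tangent condition forces CH to be normal to KH, so C = H + (0, -7.6) = (21.700, -7.6000). On A1, H sits at bearing 90° from C; a 54° counterclockwise sweep puts B at bearing 144°, so B = C + 7.6·(cos 144°, sin 144°) = (15.551, -3.1328). Tangency of A1 to BP means the radius CB is perpendicular to BP, so BP runs along (−sin 144°, cos 144°); with |BP| = 29.3, P = (-1.6706, -26.837). Then |KP| = |P − K| = 26.889.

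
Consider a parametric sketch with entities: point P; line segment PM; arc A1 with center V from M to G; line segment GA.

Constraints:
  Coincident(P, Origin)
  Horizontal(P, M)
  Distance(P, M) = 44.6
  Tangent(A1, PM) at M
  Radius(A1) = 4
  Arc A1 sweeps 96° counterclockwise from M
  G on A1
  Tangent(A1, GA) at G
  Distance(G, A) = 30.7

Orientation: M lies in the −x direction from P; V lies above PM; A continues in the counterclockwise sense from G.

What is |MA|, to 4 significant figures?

34.96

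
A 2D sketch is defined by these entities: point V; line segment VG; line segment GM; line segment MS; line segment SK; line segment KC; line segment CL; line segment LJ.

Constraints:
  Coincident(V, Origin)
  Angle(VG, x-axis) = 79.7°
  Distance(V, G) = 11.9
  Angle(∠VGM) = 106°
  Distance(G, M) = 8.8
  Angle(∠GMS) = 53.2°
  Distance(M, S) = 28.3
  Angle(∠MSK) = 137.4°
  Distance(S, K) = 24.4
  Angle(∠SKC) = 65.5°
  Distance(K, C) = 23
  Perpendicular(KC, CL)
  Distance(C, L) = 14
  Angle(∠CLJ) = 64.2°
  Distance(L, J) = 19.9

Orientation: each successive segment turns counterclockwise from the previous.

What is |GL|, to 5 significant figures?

15.380

V is at the origin; VG runs at 79.7° with length 11.9, so G = (2.1277, 11.708). ∠VGM = 106.0° gives GM at 153.70° from the x-axis; with |GM| = 8.8, M = (-5.7613, 15.607). ∠GMS = 53.2° gives MS at -79.500° from the x-axis; with |MS| = 28.3, S = (-0.60407, -12.219). ∠MSK = 137.4° gives SK at -36.900° from the x-axis; with |SK| = 24.4, K = (18.908, -26.869). ∠SKC = 65.5° gives KC at 77.600° from the x-axis; with |KC| = 23.0, C = (23.847, -4.4056). KC is perpendicular to CL, so CL runs at 167.60°; with |CL| = 14.0, L = (10.174, -1.3994). Then |GL| = |L − G| = 15.380.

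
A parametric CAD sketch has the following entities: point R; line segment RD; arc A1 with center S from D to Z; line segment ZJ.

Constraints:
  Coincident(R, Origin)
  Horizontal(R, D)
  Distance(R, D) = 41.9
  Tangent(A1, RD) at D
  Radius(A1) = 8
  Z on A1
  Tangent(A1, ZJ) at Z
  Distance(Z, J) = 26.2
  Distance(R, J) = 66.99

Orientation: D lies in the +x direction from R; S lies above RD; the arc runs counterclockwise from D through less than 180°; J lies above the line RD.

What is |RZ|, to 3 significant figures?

49.2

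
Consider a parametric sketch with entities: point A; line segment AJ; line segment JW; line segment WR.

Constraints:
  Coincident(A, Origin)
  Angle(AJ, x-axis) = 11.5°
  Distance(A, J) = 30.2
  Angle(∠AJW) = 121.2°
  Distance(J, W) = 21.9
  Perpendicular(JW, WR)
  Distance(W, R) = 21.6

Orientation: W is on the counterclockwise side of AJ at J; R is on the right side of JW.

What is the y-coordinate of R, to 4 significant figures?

19.36

∠AJW = 121.2°, so JW runs at 11.5° + (180° − 121.2°) = 70.30° from the x-axis; with |JW| = 21.9, W = J + 21.9·(cos 70.30°, sin 70.30°) = (36.98, 26.64). JW ⟂ WR; with |WR| = 21.6 on the right of JW, R = W + 21.6·(0.9415, -0.3371) = (57.31, 19.36). So R.y = 19.36.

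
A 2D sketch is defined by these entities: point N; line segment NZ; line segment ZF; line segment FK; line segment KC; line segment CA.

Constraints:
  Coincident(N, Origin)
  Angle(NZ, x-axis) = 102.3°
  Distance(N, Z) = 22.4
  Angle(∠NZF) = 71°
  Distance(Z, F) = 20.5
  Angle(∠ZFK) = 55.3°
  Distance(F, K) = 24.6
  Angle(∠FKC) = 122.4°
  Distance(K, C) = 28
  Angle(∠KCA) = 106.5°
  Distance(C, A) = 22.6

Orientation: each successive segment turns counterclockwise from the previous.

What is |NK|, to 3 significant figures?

1.24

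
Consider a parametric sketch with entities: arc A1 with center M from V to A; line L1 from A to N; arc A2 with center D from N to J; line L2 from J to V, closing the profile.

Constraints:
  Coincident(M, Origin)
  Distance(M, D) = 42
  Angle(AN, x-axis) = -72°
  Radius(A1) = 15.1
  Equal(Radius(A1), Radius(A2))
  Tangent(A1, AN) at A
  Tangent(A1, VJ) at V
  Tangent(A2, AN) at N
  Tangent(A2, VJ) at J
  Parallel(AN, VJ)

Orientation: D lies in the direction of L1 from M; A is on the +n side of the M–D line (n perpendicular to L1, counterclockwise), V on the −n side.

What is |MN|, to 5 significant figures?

44.632

Tangency of A1 to both parallel lines with radius 15.1 puts A and V at M ± 15.1·n: A = (14.361, 4.6662), V = (-14.361, -4.6662). Equal radii place N and J the same way about D: N = D + 15.1·n = (27.340, -35.278), J = D − 15.1·n = (-1.3822, -44.611). Then |MN| = |N − M| = 44.632.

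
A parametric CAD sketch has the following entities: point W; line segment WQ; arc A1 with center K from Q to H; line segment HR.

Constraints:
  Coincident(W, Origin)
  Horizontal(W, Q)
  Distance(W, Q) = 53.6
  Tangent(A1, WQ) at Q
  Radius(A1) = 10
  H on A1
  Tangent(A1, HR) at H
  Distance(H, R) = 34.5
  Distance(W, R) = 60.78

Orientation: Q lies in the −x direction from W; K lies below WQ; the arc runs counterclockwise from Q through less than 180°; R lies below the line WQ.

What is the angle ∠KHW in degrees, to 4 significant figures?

20.79°

Checks: W.y = 0.00, Q.y = 0.00 ✓; |KQ| = 10.00 ✓; |KH| = 10.00 ✓; ∠(KH, HR) = 90.00° ✓; |HR| = 34.50 ✓; |WR| = 60.78 ✓.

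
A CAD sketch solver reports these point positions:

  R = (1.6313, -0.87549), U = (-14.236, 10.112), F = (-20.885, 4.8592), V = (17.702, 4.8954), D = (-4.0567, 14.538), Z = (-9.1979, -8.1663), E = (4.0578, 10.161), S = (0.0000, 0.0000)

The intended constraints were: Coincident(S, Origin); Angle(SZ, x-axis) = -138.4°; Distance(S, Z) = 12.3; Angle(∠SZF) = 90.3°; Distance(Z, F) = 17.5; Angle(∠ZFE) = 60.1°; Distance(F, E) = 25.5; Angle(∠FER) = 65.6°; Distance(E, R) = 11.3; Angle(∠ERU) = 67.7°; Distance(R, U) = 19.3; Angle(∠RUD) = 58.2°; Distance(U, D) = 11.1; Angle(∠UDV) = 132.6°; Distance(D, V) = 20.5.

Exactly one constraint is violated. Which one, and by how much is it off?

Distance(D, V) = 20.5 — off by 3.30.

S = (0.00, 0.00) ✓; SZ at -138.4° ✓; |SZ| = 12.30 ✓; ∠SZF = 90.30° ✓; |ZF| = 17.50 ✓; ∠ZFE = 60.10° ✓; |FE| = 25.50 ✓; ∠FER = 65.60° ✓; |ER| = 11.30 ✓; ∠ERU = 67.70° ✓; |RU| = 19.30 ✓; ∠RUD = 58.20° ✓; |UD| = 11.10 ✓; ∠UDV = 132.6° ✓; |DV| = 23.80 ✗.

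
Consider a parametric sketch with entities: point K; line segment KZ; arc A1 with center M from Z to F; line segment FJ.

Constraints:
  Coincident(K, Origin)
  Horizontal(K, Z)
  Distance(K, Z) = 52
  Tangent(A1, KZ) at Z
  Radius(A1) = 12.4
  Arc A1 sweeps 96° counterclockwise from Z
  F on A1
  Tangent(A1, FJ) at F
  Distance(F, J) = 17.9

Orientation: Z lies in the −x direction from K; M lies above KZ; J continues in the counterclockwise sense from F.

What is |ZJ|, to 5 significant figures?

33.190

On A1, Z sits at bearing -90° from M; a 96° counterclockwise sweep puts F at bearing 6°, so F = M + 12.4·(cos 6°, sin 6°) = (-39.668, 13.696). A1 meets FJ tangentially, so MF is at right angles to FJ, so FJ runs along (−sin 6°, cos 6°); with |FJ| = 17.9, J = (-41.539, 31.498). Then |ZJ| = |J − Z| = 33.190.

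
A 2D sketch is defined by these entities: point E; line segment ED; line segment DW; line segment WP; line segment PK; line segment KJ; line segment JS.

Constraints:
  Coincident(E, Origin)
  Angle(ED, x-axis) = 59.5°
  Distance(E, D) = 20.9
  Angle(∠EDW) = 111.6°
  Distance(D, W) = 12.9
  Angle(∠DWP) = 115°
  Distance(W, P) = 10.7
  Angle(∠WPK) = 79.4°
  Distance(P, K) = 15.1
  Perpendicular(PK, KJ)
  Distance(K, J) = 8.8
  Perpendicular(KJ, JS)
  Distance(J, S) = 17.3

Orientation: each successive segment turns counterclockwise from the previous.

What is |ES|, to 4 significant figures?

31.33

PK is perpendicular to KJ, so KJ runs at 23.50°; with |KJ| = 8.8, J = (6.345, 15.46). KJ is perpendicular to JS, so JS runs at 113.5°; with |JS| = 17.3, S = (-0.5538, 31.32). Then |ES| = |S − E| = 31.33.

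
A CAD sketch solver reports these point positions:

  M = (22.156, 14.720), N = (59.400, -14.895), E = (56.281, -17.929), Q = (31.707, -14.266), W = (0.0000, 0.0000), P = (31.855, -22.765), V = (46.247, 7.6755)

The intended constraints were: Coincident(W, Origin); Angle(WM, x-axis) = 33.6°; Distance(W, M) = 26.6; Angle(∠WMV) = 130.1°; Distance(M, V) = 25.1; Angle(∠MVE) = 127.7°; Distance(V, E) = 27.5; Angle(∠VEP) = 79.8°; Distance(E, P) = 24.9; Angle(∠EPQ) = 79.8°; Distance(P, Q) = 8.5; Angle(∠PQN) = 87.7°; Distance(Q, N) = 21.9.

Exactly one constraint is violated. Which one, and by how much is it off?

Distance(Q, N) = 21.9 — off by 5.80.

W = (0.00, 0.00) ✓; WM at 33.60° ✓; |WM| = 26.60 ✓; ∠WMV = 130.1° ✓; |MV| = 25.10 ✓; ∠MVE = 127.7° ✓; |VE| = 27.50 ✓; ∠VEP = 79.80° ✓; |EP| = 24.90 ✓; ∠EPQ = 79.80° ✓; |PQ| = 8.500 ✓; ∠PQN = 87.70° ✓; |QN| = 27.70 ✗.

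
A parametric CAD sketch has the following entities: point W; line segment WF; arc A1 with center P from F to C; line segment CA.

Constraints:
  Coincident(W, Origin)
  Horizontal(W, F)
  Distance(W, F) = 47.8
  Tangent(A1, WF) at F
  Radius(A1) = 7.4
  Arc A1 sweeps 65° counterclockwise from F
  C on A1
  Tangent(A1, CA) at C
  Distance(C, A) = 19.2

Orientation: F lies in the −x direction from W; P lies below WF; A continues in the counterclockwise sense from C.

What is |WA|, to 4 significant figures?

66.27

W is at the origin; W and F share the same y with |WF| = 47.8 and F on the −x side, so F = (-47.80, 0.000). Since A1 is tangent to WF there, PF ⟂ WF, so P = F + (0, -7.4) = (-47.80, -7.400). On A1, F sits at bearing 90° from P; a 65° counterclockwise sweep puts C at bearing 155°, so C = P + 7.4·(cos 155°, sin 155°) = (-54.51, -4.273). A1 meets CA tangentially, so PC is at right angles to CA, so CA runs along (−sin 155°, cos 155°); with |CA| = 19.2, A = (-62.62, -21.67). Then |WA| = |A − W| = 66.27.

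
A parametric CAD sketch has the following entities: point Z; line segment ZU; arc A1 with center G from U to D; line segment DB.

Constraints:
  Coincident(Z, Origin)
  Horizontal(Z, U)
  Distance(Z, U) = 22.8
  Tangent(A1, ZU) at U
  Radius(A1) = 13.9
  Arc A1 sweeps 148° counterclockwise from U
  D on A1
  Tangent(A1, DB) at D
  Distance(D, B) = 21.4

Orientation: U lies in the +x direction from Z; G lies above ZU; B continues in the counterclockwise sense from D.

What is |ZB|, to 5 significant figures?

38.930

Z is at the origin; Z and U share the same y with |ZU| = 22.8 and U on the +x side, so U = (22.800, 0.0000). Tangency of A1 to ZU means the radius GU is perpendicular to ZU, so G = U + (0, 13.9) = (22.800, 13.900). On A1, U sits at bearing -90° from G; a 148° counterclockwise sweep puts D at bearing 58°, so D = G + 13.9·(cos 58°, sin 58°) = (30.166, 25.688). The tangent condition forces GD to be normal to DB, so DB runs along (−sin 58°, cos 58°); with |DB| = 21.4, B = (12.018, 37.028). Then |ZB| = |B − Z| = 38.930.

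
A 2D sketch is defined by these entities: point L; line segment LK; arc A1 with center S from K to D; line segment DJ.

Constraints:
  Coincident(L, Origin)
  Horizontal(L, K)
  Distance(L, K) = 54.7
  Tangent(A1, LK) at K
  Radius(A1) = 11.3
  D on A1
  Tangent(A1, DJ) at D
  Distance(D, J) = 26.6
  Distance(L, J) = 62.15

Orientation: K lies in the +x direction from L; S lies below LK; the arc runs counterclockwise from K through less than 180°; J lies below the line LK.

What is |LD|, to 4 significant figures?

45.52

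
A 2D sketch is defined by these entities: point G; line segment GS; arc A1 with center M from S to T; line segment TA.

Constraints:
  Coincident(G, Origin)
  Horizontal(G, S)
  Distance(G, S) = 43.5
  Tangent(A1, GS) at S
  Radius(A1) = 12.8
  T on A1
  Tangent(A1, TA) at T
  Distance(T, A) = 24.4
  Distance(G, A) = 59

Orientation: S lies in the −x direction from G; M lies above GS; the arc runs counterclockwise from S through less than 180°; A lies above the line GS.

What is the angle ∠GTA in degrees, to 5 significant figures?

146.79°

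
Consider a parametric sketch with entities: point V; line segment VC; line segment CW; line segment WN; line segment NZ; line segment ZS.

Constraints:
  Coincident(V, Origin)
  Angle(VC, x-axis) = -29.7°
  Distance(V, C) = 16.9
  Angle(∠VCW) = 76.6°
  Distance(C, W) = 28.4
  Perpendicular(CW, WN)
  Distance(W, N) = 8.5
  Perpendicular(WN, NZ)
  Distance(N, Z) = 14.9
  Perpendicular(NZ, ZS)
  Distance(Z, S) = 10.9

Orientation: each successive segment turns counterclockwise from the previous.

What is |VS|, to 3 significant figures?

21.1

V is at the origin; VC runs at -29.7° with length 16.9, so C = (14.7, -8.37). ∠VCW = 76.6° gives CW at 73.7° from the x-axis; with |CW| = 28.4, W = (22.7, 18.9). The perpendicularity gives WN at right angles to CW, so WN runs at 164°; with |WN| = 8.5, N = (14.5, 21.3). WN is perpendicular to NZ, so NZ runs at -106°; with |NZ| = 14.9, Z = (10.3, 6.97). The perpendicularity gives ZS at right angles to NZ, so ZS runs at -16.3°; with |ZS| = 10.9, S = (20.8, 3.91). Then |VS| = |S − V| = 21.1.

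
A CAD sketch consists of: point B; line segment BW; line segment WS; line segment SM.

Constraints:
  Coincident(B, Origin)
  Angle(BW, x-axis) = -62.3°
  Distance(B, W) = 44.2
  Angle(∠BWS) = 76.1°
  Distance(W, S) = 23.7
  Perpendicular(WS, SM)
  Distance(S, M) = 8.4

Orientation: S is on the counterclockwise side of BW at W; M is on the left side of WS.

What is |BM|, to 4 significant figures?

36.90

B is at the origin; BW runs at -62.3° with length 44.2, so W = 44.2·(cos -62.3°, sin -62.3°) = (20.55, -39.13). ∠BWS = 76.1°, so WS runs at -62.3° + (180° − 76.1°) = 41.60° from the x-axis; with |WS| = 23.7, S = W + 23.7·(cos 41.60°, sin 41.60°) = (38.27, -23.40). WS is perpendicular to SM; with |SM| = 8.4 on the left of WS, M = S + 8.4·(-0.6639, 0.7478) = (32.69, -17.12). Then |BM| = |M − B| = 36.90.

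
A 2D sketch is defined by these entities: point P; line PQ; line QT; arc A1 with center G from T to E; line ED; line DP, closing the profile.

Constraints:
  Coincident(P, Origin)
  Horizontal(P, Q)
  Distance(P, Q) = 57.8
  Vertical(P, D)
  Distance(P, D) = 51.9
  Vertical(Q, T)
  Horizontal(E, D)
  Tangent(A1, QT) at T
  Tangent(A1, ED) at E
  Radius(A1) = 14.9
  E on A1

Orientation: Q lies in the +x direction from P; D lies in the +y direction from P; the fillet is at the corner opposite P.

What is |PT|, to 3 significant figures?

68.6

P is at the origin; PQ is horizontal with |PQ| = 57.8 and Q on the +x side, so Q = (57.8, 0.00). P and D share the same x with |PD| = 51.9 and D on the +y side, so D = (0.00, 51.9). The virtual corner opposite P is at (57.8, 51.9). Tangency of A1 to QT means the radius GT is perpendicular to QT and since A1 is tangent to ED there, GE ⟂ ED, with radius 14.9, so the center G sits 14.9 in from both sides at G = (42.9, 37.0). That places the tangent points at T = (57.8, 37.0) on QT and E = (42.9, 51.9) on ED. Then |PT| = |T − P| = 68.6.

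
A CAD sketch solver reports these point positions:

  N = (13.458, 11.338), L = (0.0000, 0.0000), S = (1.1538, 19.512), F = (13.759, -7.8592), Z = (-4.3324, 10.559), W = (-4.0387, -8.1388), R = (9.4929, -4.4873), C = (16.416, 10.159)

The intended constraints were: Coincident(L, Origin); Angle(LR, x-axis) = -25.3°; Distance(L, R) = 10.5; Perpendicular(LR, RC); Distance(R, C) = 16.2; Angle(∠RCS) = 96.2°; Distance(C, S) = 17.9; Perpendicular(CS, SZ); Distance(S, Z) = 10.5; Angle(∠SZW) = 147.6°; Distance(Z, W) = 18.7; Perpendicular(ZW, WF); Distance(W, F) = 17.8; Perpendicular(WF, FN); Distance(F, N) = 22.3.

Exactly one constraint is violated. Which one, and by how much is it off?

Distance(F, N) = 22.3 — off by 3.10.

L = (0.00, 0.00) ✓; LR at -25.30° ✓; |LR| = 10.50 ✓; ∠(LR, RC) = 90.00° ✓; |RC| = 16.20 ✓; ∠RCS = 96.20° ✓; |CS| = 17.90 ✓; ∠(CS, SZ) = 90.00° ✓; |SZ| = 10.50 ✓; ∠SZW = 147.6° ✓; |ZW| = 18.70 ✓; ∠(ZW, WF) = 90.00° ✓; |WF| = 17.80 ✓; ∠(WF, FN) = 90.00° ✓; |FN| = 19.20 ✗.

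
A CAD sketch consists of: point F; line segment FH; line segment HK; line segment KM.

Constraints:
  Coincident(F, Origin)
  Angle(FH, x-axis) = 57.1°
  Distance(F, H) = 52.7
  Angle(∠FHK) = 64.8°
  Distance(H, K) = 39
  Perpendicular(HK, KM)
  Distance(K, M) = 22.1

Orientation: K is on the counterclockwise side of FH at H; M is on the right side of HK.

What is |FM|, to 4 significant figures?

71.72

F is at the origin; FH runs at 57.1° with length 52.7, so H = 52.7·(cos 57.1°, sin 57.1°) = (28.63, 44.25). ∠FHK = 64.8°, so HK runs at 57.1° + (180° − 64.8°) = 172.3° from the x-axis; with |HK| = 39.0, K = H + 39.0·(cos 172.3°, sin 172.3°) = (-10.02, 49.47). HK is perpendicular to KM; with |KM| = 22.1 on the right of HK, M = K + 22.1·(0.1340, 0.9910) = (-7.062, 71.37). Then |FM| = |M − F| = 71.72.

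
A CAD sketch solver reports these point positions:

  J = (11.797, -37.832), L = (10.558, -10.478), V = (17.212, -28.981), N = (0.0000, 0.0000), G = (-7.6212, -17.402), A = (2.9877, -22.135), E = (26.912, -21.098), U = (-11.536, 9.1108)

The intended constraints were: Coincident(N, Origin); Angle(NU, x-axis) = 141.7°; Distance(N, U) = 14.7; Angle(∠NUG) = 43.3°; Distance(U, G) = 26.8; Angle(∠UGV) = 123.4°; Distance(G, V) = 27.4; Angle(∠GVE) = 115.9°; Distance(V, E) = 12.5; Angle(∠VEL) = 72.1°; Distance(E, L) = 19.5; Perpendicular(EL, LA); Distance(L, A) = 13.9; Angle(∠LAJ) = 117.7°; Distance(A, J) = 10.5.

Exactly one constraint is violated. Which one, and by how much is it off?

Distance(A, J) = 10.5 — off by 7.50.

N = (0.00, 0.00) ✓; NU at 141.7° ✓; |NU| = 14.70 ✓; ∠NUG = 43.30° ✓; |UG| = 26.80 ✓; ∠UGV = 123.4° ✓; |GV| = 27.40 ✓; ∠GVE = 115.9° ✓; |VE| = 12.50 ✓; ∠VEL = 72.10° ✓; |EL| = 19.50 ✓; ∠(EL, LA) = 90.00° ✓; |LA| = 13.90 ✓; ∠LAJ = 117.7° ✓; |AJ| = 18.00 ✗.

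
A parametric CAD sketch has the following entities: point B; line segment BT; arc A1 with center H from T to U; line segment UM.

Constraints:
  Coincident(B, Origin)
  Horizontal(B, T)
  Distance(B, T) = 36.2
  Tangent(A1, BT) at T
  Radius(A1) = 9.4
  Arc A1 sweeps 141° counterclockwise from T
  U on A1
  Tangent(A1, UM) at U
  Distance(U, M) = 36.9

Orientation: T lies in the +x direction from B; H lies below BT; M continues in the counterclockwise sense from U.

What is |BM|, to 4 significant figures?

71.21

On A1, T sits at bearing 90° from H; a 141° counterclockwise sweep puts U at bearing 231°, so U = H + 9.4·(cos 231°, sin 231°) = (30.28, -16.71). Tangency of A1 to UM means the radius HU is perpendicular to UM, so UM runs along (−sin 231°, cos 231°); with |UM| = 36.9, M = (58.96, -39.93). Then |BM| = |M − B| = 71.21.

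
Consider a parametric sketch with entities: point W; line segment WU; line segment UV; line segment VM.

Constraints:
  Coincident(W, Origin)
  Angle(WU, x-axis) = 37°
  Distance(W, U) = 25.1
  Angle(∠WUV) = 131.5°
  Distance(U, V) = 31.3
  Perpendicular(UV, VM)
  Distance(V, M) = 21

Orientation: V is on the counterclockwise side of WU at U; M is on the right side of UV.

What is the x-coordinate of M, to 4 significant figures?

43.44

W is at the origin; WU runs at 37.0° with length 25.1, so U = 25.1·(cos 37.0°, sin 37.0°) = (20.05, 15.11). ∠WUV = 131.5°, so UV runs at 37.0° + (180° − 131.5°) = 85.50° from the x-axis; with |UV| = 31.3, V = U + 31.3·(cos 85.50°, sin 85.50°) = (22.50, 46.31). The perpendicularity gives VM at right angles to UV; with |VM| = 21.0 on the right of UV, M = V + 21.0·(0.9969, -0.07846) = (43.44, 44.66). So M.x = 43.44.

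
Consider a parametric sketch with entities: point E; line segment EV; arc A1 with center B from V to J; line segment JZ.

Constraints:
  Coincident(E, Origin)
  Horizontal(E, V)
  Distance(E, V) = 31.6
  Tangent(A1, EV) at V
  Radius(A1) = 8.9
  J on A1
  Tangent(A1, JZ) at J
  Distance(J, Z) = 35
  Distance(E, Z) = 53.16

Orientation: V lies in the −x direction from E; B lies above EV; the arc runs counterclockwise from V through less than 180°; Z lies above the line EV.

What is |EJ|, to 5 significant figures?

25.052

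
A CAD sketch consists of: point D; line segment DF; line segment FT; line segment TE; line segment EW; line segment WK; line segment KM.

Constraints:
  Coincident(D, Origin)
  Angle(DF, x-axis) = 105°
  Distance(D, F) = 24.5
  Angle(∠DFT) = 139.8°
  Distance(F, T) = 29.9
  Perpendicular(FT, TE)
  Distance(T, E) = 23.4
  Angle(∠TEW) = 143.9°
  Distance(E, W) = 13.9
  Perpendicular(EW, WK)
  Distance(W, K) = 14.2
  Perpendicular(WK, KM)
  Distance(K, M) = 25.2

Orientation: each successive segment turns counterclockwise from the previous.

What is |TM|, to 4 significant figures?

7.618

D is at the origin; DF runs at 105.0° with length 24.5, so F = (-6.341, 23.67). ∠DFT = 139.8° gives FT at 145.2° from the x-axis; with |FT| = 29.9, T = (-30.89, 40.73). FT is perpendicular to TE, so TE runs at -124.8°; with |TE| = 23.4, E = (-44.25, 21.51). ∠TEW = 143.9° gives EW at -88.70° from the x-axis; with |EW| = 13.9, W = (-43.93, 7.618). EW ⟂ WK, so WK runs at 1.300°; with |WK| = 14.2, K = (-29.74, 7.940). WK ⟂ KM, so KM runs at 91.30°; with |KM| = 25.2, M = (-30.31, 33.13). Then |TM| = |M − T| = 7.618.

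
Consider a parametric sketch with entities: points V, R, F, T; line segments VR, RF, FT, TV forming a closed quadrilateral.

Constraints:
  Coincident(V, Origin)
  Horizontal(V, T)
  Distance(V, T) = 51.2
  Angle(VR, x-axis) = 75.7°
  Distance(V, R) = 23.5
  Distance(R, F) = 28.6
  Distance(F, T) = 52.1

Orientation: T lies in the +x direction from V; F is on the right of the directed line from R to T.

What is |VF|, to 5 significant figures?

5.1315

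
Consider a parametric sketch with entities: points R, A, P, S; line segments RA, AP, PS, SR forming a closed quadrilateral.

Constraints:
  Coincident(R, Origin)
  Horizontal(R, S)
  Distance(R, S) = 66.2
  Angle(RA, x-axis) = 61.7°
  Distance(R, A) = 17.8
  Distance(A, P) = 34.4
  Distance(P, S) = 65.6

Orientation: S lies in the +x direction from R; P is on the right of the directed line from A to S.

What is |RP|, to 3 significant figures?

18.6

R is at the origin; RS is horizontal with |RS| = 66.2 and S in +x, so S = (66.2, 0). RA runs at 61.7° with |RA| = 17.8, so A = (8.44, 15.7). P is determined by |AP| = 34.4 and |PS| = 65.6 together: it lies at the intersection of circle(A, 34.4) and circle(S, 65.6). With |AS| = 59.8, the foot of the radical line on AS is 3.86 from A and the perpendicular offset is √(34.4² − 3.86²) = 34.2. Taking the right-of-AS solution: P = (3.21, -18.3).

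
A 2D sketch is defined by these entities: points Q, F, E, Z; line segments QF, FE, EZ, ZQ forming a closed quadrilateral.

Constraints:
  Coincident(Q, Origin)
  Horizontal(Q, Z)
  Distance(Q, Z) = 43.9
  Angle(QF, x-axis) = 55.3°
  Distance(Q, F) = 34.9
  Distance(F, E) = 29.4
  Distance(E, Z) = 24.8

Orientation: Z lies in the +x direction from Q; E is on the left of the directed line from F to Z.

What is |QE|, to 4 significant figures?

54.63

Checks: |FE| = 29.40 ✓; |EZ| = 24.80 ✓.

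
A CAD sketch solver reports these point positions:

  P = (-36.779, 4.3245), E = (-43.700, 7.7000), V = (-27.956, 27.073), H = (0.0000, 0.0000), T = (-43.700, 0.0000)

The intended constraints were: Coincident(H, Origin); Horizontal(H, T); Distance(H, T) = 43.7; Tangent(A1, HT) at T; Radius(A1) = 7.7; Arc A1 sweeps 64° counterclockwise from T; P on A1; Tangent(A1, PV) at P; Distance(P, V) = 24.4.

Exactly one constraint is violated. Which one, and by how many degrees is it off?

Tangent(A1, PV) at P — off by 4.80°.

H = (0.00, 0.00) ✓; H.y = 0.00, T.y = 0.00 ✓; |HT| = 43.70 ✓; ∠(ET, TH) = 90.00° ✓; |ET| = 7.700 ✓; bearing(E→P) − bearing(E→T) = 64.00° ✓; |EP| = 7.700 ✓; ∠(EP, PV) = 85.20° ✗; |PV| = 24.40 ✓.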